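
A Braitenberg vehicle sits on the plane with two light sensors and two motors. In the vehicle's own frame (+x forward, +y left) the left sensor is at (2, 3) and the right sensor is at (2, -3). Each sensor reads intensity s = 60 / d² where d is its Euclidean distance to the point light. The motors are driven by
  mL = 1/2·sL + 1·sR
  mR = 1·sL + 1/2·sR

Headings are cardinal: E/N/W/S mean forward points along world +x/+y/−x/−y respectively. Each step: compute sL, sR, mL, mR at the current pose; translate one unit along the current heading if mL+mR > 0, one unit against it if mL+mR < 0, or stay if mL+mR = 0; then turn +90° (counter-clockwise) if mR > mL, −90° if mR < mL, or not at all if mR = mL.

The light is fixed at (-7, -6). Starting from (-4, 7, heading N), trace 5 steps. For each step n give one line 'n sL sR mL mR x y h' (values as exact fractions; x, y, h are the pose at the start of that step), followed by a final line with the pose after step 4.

n=0: pose=(-4,7,N); sL=4/15, sR=20/87; mL=158/435, mR=166/435; mL+mR=108/145 → advance +1; mR−mL=8/435 → turn +1·90°
n=1: pose=(-4,8,W); sL=30/61, sR=6/29; mL=801/1769, mR=1053/1769; mL+mR=1854/1769 → advance +1; mR−mL=252/1769 → turn +1·90°
n=2: pose=(-5,8,S); sL=60/169, sR=12/29; mL=2898/4901, mR=2754/4901; mL+mR=5652/4901 → advance +1; mR−mL=-144/4901 → turn -1·90°
n=3: pose=(-5,7,W); sL=3/5, sR=15/64; mL=171/320, mR=459/640; mL+mR=801/640 → advance +1; mR−mL=117/640 → turn +1·90°
n=4: pose=(-6,7,S); sL=60/137, sR=12/25; mL=2394/3425, mR=2322/3425; mL+mR=4716/3425 → advance +1; mR−mL=-72/3425 → turn -1·90°

0 4/15 20/87 158/435 166/435 -4 7 N
1 30/61 6/29 801/1769 1053/1769 -4 8 W
2 60/169 12/29 2898/4901 2754/4901 -5 8 S
3 3/5 15/64 171/320 459/640 -5 7 W
4 60/137 12/25 2394/3425 2322/3425 -6 7 S
final -6 6 W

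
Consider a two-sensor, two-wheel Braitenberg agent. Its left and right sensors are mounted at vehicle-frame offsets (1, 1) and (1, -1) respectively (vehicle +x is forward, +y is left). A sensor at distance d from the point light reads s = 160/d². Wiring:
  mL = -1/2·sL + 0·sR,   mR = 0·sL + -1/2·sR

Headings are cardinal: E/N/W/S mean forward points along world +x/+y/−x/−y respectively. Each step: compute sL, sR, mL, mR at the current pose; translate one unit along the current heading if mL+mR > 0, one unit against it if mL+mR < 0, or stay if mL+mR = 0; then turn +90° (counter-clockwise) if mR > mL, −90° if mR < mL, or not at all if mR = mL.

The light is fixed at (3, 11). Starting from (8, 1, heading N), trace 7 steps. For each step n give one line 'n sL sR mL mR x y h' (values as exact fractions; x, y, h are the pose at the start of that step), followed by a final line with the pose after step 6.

n=0: pose=(8,1,N); sL=160/97, sR=160/117; mL=-80/97, mR=-80/117; mL+mR=-17120/11349 → advance -1; mR−mL=1600/11349 → turn +1·90°
n=1: pose=(8,0,W); sL=1, sR=40/29; mL=-1/2, mR=-20/29; mL+mR=-69/58 → advance -1; mR−mL=-11/58 → turn -1·90°
n=2: pose=(9,0,N); sL=32/25, sR=160/149; mL=-16/25, mR=-80/149; mL+mR=-4384/3725 → advance -1; mR−mL=384/3725 → turn +1·90°
n=3: pose=(9,-1,W); sL=80/97, sR=80/73; mL=-40/97, mR=-40/73; mL+mR=-6800/7081 → advance -1; mR−mL=-960/7081 → turn -1·90°
n=4: pose=(10,-1,N); sL=160/157, sR=32/37; mL=-80/157, mR=-16/37; mL+mR=-5472/5809 → advance -1; mR−mL=448/5809 → turn +1·90°
n=5: pose=(10,-2,W); sL=20/29, sR=8/9; mL=-10/29, mR=-4/9; mL+mR=-206/261 → advance -1; mR−mL=-26/261 → turn -1·90°
n=6: pose=(11,-2,N); sL=160/193, sR=32/45; mL=-80/193, mR=-16/45; mL+mR=-6688/8685 → advance -1; mR−mL=512/8685 → turn +1·90°

0 160/97 160/117 -80/97 -80/117 8 1 N
1 1 40/29 -1/2 -20/29 8 0 W
2 32/25 160/149 -16/25 -80/149 9 0 N
3 80/97 80/73 -40/97 -40/73 9 -1 W
4 160/157 32/37 -80/157 -16/37 10 -1 N
5 20/29 8/9 -10/29 -4/9 10 -2 W
6 160/193 32/45 -80/193 -16/45 11 -2 N
final 11 -3 W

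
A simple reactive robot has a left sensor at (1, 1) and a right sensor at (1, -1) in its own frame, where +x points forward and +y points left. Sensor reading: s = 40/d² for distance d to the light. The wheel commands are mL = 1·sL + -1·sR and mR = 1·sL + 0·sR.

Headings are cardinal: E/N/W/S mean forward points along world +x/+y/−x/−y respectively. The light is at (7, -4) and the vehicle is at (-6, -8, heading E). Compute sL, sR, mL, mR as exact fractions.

left sensor world pos  = (-5, -7); dL² = 153
right sensor world pos = (-5, -9); dR² = 169
sL = 40/153 = 40/153
sR = 40/169 = 40/169
mL = 1·sL + -1·sR = 640/25857
mR = 1·sL + 0·sR = 40/153

40/153 40/169 640/25857 40/153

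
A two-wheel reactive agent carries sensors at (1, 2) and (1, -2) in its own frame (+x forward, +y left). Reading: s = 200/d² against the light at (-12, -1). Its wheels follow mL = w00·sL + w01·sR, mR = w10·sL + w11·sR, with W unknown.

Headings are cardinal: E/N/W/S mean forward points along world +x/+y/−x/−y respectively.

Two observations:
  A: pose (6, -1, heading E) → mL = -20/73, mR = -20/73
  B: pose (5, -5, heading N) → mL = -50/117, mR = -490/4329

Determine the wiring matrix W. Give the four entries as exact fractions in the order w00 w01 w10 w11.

obs A: pose=(6,-1,E) → sL=40/73, sR=40/73, mL=-20/73, mR=-20/73
obs B: pose=(5,-5,N) → sL=100/117, sR=20/37, mL=-50/117, mR=-490/4329
sensor matrix S = [[40/73, 40/73], [100/117, 20/37]]; det S = -54400/316017
solve [mL_A; mL_B] = S·[w00; w01] and [mR_A; mR_B] = S·[w10; w11]:
  w00 = -1/2, w01 = 0, w10 = 1/2, w11 = -1

-1/2 0 1/2 -1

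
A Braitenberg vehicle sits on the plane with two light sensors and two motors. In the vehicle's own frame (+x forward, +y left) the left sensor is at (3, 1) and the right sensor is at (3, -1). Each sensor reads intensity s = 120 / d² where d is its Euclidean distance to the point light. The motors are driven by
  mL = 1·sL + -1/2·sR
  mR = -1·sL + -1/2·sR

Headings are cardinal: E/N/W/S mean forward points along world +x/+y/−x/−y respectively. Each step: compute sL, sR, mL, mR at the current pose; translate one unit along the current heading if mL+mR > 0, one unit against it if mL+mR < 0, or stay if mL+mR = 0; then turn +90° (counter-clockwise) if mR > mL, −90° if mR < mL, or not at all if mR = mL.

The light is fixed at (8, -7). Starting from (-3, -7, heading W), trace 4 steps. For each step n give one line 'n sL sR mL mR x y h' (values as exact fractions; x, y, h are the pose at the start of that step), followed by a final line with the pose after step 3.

0 120/197 120/197 60/197 -180/197 -3 -7 W
1 12/13 4/3 10/39 -62/39 -2 -7 N
2 120/49 120/53 3420/2597 -9300/2597 -2 -8 E
3 30/29 3/4 153/232 -327/232 -3 -8 S
final -3 -7 W

n=0: pose=(-3,-7,W); sL=120/197, sR=120/197; mL=60/197, mR=-180/197; mL+mR=-120/197 → advance -1; mR−mL=-240/197 → turn -1·90°
n=1: pose=(-2,-7,N); sL=12/13, sR=4/3; mL=10/39, mR=-62/39; mL+mR=-4/3 → advance -1; mR−mL=-24/13 → turn -1·90°
n=2: pose=(-2,-8,E); sL=120/49, sR=120/53; mL=3420/2597, mR=-9300/2597; mL+mR=-120/53 → advance -1; mR−mL=-240/49 → turn -1·90°
n=3: pose=(-3,-8,S); sL=30/29, sR=3/4; mL=153/232, mR=-327/232; mL+mR=-3/4 → advance -1; mR−mL=-60/29 → turn -1·90°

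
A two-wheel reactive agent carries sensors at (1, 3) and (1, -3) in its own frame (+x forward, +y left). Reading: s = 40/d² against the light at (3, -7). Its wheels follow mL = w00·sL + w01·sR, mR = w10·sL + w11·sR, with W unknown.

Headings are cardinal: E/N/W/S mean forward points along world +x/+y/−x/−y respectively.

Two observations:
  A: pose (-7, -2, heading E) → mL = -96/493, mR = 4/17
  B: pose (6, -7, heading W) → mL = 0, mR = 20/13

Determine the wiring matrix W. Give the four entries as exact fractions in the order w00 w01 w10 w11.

1 -1 0 1/2

obs A: pose=(-7,-2,E) → sL=8/29, sR=8/17, mL=-96/493, mR=4/17
obs B: pose=(6,-7,W) → sL=40/13, sR=40/13, mL=0, mR=20/13
sensor matrix S = [[8/29, 8/17], [40/13, 40/13]]; det S = -3840/6409
solve [mL_A; mL_B] = S·[w00; w01] and [mR_A; mR_B] = S·[w10; w11]:
  w00 = 1, w01 = -1, w10 = 0, w11 = 1/2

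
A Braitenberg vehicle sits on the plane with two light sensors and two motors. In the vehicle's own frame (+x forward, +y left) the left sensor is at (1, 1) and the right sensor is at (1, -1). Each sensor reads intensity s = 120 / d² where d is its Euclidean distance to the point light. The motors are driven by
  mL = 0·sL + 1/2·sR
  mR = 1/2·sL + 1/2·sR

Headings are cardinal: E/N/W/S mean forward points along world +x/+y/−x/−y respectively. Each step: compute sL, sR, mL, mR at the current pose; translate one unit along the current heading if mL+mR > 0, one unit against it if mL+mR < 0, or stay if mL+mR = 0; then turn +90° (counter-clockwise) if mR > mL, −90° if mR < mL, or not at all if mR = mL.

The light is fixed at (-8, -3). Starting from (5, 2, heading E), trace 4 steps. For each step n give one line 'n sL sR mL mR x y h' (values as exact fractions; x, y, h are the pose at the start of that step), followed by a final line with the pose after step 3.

n=0: pose=(5,2,E); sL=15/29, sR=30/53; mL=15/53, mR=1665/3074; mL+mR=2535/3074 → advance +1; mR−mL=15/58 → turn +1·90°
n=1: pose=(6,2,N); sL=24/41, sR=40/87; mL=20/87, mR=1864/3567; mL+mR=2684/3567 → advance +1; mR−mL=12/41 → turn +1·90°
n=2: pose=(6,3,W); sL=60/97, sR=60/109; mL=30/109, mR=6180/10573; mL+mR=9090/10573 → advance +1; mR−mL=30/97 → turn +1·90°
n=3: pose=(5,3,S); sL=120/221, sR=120/169; mL=60/169, mR=1800/2873; mL+mR=2820/2873 → advance +1; mR−mL=60/221 → turn +1·90°

0 15/29 30/53 15/53 1665/3074 5 2 E
1 24/41 40/87 20/87 1864/3567 6 2 N
2 60/97 60/109 30/109 6180/10573 6 3 W
3 120/221 120/169 60/169 1800/2873 5 3 S
final 5 2 E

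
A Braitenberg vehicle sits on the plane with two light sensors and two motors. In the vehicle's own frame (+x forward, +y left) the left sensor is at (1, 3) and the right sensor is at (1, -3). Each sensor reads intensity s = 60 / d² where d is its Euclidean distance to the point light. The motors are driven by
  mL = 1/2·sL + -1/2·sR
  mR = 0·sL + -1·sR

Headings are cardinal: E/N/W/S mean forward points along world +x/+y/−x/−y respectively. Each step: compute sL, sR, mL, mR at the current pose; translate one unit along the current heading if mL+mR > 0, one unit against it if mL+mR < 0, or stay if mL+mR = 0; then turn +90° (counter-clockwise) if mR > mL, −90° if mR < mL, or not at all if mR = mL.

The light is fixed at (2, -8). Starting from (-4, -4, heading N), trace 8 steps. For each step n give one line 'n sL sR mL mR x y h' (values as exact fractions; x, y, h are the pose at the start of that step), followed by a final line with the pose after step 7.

0 30/53 30/17 -540/901 -30/17 -4 -4 N
1 60/61 12/5 -216/305 -12/5 -4 -5 E
2 3 15/26 63/52 -15/26 -5 -5 S
3 12/13 60/89 144/1157 -60/89 -5 -6 W
4 2/3 10/3 -4/3 -10/3 -4 -6 N
5 60/41 60/29 -360/1189 -60/29 -4 -7 E
6 15/4 3/5 63/40 -3/5 -5 -7 S
7 60/73 60/73 0 -60/73 -5 -8 W
final -4 -8 N

n=0: pose=(-4,-4,N); sL=30/53, sR=30/17; mL=-540/901, mR=-30/17; mL+mR=-2130/901 → advance -1; mR−mL=-1050/901 → turn -1·90°
n=1: pose=(-4,-5,E); sL=60/61, sR=12/5; mL=-216/305, mR=-12/5; mL+mR=-948/305 → advance -1; mR−mL=-516/305 → turn -1·90°
n=2: pose=(-5,-5,S); sL=3, sR=15/26; mL=63/52, mR=-15/26; mL+mR=33/52 → advance +1; mR−mL=-93/52 → turn -1·90°
n=3: pose=(-5,-6,W); sL=12/13, sR=60/89; mL=144/1157, mR=-60/89; mL+mR=-636/1157 → advance -1; mR−mL=-924/1157 → turn -1·90°
n=4: pose=(-4,-6,N); sL=2/3, sR=10/3; mL=-4/3, mR=-10/3; mL+mR=-14/3 → advance -1; mR−mL=-2 → turn -1·90°
n=5: pose=(-4,-7,E); sL=60/41, sR=60/29; mL=-360/1189, mR=-60/29; mL+mR=-2820/1189 → advance -1; mR−mL=-2100/1189 → turn -1·90°
n=6: pose=(-5,-7,S); sL=15/4, sR=3/5; mL=63/40, mR=-3/5; mL+mR=39/40 → advance +1; mR−mL=-87/40 → turn -1·90°
n=7: pose=(-5,-8,W); sL=60/73, sR=60/73; mL=0, mR=-60/73; mL+mR=-60/73 → advance -1; mR−mL=-60/73 → turn -1·90°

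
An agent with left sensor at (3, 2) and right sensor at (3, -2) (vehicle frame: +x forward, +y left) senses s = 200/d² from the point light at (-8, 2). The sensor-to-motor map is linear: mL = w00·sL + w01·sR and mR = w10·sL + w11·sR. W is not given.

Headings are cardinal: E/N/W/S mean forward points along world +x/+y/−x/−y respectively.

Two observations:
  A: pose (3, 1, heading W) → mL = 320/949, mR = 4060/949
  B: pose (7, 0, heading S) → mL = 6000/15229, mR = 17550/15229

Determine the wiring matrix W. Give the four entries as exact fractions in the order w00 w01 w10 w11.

-1 1 1 1/2

obs A: pose=(3,1,W) → sL=200/73, sR=40/13, mL=320/949, mR=4060/949
obs B: pose=(7,0,S) → sL=100/157, sR=100/97, mL=6000/15229, mR=17550/15229
sensor matrix S = [[200/73, 40/13], [100/157, 100/97]]; det S = 12496000/14452321
solve [mL_A; mL_B] = S·[w00; w01] and [mR_A; mR_B] = S·[w10; w11]:
  w00 = -1, w01 = 1, w10 = 1, w11 = 1/2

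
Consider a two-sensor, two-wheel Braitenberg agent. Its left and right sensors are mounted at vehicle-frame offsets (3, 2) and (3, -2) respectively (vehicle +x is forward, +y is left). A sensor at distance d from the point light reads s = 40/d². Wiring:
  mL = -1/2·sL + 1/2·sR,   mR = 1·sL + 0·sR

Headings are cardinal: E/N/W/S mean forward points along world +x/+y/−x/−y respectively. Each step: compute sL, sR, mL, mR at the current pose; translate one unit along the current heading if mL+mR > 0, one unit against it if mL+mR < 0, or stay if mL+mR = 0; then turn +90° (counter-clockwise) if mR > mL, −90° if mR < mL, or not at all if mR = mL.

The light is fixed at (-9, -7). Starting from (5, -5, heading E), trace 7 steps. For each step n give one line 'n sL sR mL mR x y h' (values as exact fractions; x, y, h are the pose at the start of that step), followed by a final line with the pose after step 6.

0 8/61 40/289 64/17629 8/61 5 -5 E
1 20/97 20/157 -600/15229 20/97 6 -5 N
2 8/29 40/169 -96/4901 8/29 6 -4 W
3 5/32 5/18 35/576 5/32 5 -4 S
4 8/61 40/289 64/17629 8/61 5 -5 E
5 20/97 20/157 -600/15229 20/97 6 -5 N
6 8/29 40/169 -96/4901 8/29 6 -4 W
final 5 -4 S

n=0: pose=(5,-5,E); sL=8/61, sR=40/289; mL=64/17629, mR=8/61; mL+mR=2376/17629 → advance +1; mR−mL=2248/17629 → turn +1·90°
n=1: pose=(6,-5,N); sL=20/97, sR=20/157; mL=-600/15229, mR=20/97; mL+mR=2540/15229 → advance +1; mR−mL=3740/15229 → turn +1·90°
n=2: pose=(6,-4,W); sL=8/29, sR=40/169; mL=-96/4901, mR=8/29; mL+mR=1256/4901 → advance +1; mR−mL=1448/4901 → turn +1·90°
n=3: pose=(5,-4,S); sL=5/32, sR=5/18; mL=35/576, mR=5/32; mL+mR=125/576 → advance +1; mR−mL=55/576 → turn +1·90°
n=4: pose=(5,-5,E); sL=8/61, sR=40/289; mL=64/17629, mR=8/61; mL+mR=2376/17629 → advance +1; mR−mL=2248/17629 → turn +1·90°
n=5: pose=(6,-5,N); sL=20/97, sR=20/157; mL=-600/15229, mR=20/97; mL+mR=2540/15229 → advance +1; mR−mL=3740/15229 → turn +1·90°
n=6: pose=(6,-4,W); sL=8/29, sR=40/169; mL=-96/4901, mR=8/29; mL+mR=1256/4901 → advance +1; mR−mL=1448/4901 → turn +1·90°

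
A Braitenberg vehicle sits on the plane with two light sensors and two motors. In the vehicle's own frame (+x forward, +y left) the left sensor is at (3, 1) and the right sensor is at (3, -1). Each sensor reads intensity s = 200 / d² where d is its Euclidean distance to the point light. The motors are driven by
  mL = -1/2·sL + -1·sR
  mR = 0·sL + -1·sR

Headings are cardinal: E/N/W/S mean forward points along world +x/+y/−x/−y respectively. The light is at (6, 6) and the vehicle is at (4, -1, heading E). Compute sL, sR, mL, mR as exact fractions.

200/37 40/13 -2780/481 -40/13

left sensor world pos  = (7, 0); dL² = 37
right sensor world pos = (7, -2); dR² = 65
sL = 200/37 = 200/37
sR = 200/65 = 40/13
mL = -1/2·sL + -1·sR = -2780/481
mR = 0·sL + -1·sR = -40/13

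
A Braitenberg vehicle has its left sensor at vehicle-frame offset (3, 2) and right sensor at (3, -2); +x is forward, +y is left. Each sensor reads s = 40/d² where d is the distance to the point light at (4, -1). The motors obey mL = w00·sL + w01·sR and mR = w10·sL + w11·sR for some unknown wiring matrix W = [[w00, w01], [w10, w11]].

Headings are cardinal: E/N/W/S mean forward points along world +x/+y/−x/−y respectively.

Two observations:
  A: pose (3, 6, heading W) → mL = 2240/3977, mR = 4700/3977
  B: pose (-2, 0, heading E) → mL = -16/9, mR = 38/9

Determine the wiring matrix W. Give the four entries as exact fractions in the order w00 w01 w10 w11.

1 -1 1 1/2

obs A: pose=(3,6,W) → sL=40/41, sR=40/97, mL=2240/3977, mR=4700/3977
obs B: pose=(-2,0,E) → sL=20/9, sR=4, mL=-16/9, mR=38/9
sensor matrix S = [[40/41, 40/97], [20/9, 4]]; det S = 106880/35793
solve [mL_A; mL_B] = S·[w00; w01] and [mR_A; mR_B] = S·[w10; w11]:
  w00 = 1, w01 = -1, w10 = 1, w11 = 1/2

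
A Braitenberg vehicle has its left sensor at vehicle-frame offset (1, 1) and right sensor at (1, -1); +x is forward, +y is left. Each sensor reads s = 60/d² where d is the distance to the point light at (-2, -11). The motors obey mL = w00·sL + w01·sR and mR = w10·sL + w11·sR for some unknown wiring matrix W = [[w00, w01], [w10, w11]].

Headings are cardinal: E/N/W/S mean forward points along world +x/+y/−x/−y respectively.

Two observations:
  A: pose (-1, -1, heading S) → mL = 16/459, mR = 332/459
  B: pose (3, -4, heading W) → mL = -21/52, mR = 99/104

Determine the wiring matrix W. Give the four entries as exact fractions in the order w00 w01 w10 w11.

-1 1 1/2 1/2

obs A: pose=(-1,-1,S) → sL=12/17, sR=20/27, mL=16/459, mR=332/459
obs B: pose=(3,-4,W) → sL=15/13, sR=3/4, mL=-21/52, mR=99/104
sensor matrix S = [[12/17, 20/27], [15/13, 3/4]]; det S = -647/1989
solve [mL_A; mL_B] = S·[w00; w01] and [mR_A; mR_B] = S·[w10; w11]:
  w00 = -1, w01 = 1, w10 = 1/2, w11 = 1/2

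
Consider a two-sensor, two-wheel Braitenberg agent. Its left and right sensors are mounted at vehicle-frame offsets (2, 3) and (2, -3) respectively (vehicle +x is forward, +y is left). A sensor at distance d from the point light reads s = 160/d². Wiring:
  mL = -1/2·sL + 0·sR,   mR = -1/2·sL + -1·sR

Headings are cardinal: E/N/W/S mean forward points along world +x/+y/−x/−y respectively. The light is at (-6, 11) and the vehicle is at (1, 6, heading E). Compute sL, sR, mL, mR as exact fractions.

32/17 32/29 -16/17 -1008/493

left sensor world pos  = (3, 9); dL² = 85
right sensor world pos = (3, 3); dR² = 145
sL = 160/85 = 32/17
sR = 160/145 = 32/29
mL = -1/2·sL + 0·sR = -16/17
mR = -1/2·sL + -1·sR = -1008/493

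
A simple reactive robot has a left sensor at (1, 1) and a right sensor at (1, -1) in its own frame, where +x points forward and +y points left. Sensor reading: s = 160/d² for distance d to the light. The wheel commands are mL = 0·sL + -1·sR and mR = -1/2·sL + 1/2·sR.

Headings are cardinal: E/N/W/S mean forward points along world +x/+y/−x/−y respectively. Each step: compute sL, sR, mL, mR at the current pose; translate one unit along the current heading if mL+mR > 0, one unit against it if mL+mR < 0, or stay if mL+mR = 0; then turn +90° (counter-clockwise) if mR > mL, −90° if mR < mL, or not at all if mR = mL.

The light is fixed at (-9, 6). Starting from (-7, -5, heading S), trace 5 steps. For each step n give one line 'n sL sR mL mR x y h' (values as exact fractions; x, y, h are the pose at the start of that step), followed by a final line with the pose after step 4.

0 160/153 32/29 -32/29 128/4437 -7 -5 S
1 16/9 16/13 -16/13 -32/117 -7 -4 E
2 160/81 32/17 -32/17 -64/1377 -8 -4 N
3 10/9 8/5 -8/5 11/45 -8 -5 W
4 160/153 32/29 -32/29 128/4437 -7 -5 S
final -7 -4 E

n=0: pose=(-7,-5,S); sL=160/153, sR=32/29; mL=-32/29, mR=128/4437; mL+mR=-4768/4437 → advance -1; mR−mL=5024/4437 → turn +1·90°
n=1: pose=(-7,-4,E); sL=16/9, sR=16/13; mL=-16/13, mR=-32/117; mL+mR=-176/117 → advance -1; mR−mL=112/117 → turn +1·90°
n=2: pose=(-8,-4,N); sL=160/81, sR=32/17; mL=-32/17, mR=-64/1377; mL+mR=-2656/1377 → advance -1; mR−mL=2528/1377 → turn +1·90°
n=3: pose=(-8,-5,W); sL=10/9, sR=8/5; mL=-8/5, mR=11/45; mL+mR=-61/45 → advance -1; mR−mL=83/45 → turn +1·90°
n=4: pose=(-7,-5,S); sL=160/153, sR=32/29; mL=-32/29, mR=128/4437; mL+mR=-4768/4437 → advance -1; mR−mL=5024/4437 → turn +1·90°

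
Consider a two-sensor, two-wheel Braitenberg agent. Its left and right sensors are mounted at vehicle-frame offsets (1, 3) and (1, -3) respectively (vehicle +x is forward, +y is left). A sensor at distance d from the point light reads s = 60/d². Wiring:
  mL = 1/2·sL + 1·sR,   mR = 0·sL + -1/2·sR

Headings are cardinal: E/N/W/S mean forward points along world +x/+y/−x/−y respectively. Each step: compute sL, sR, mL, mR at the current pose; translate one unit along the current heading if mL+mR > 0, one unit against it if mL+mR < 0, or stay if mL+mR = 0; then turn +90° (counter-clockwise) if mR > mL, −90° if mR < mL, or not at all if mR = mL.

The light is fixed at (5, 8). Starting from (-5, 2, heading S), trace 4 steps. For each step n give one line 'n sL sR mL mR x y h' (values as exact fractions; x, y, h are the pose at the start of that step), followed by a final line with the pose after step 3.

n=0: pose=(-5,2,S); sL=30/49, sR=30/109; mL=3105/5341, mR=-15/109; mL+mR=2370/5341 → advance +1; mR−mL=-3840/5341 → turn -1·90°
n=1: pose=(-5,1,W); sL=60/221, sR=60/137; mL=17370/30277, mR=-30/137; mL+mR=10740/30277 → advance +1; mR−mL=-24000/30277 → turn -1·90°
n=2: pose=(-6,1,N); sL=15/58, sR=3/5; mL=423/580, mR=-3/10; mL+mR=249/580 → advance +1; mR−mL=-597/580 → turn -1·90°
n=3: pose=(-6,2,E); sL=60/109, sR=60/181; mL=11970/19729, mR=-30/181; mL+mR=8700/19729 → advance +1; mR−mL=-15240/19729 → turn -1·90°

0 30/49 30/109 3105/5341 -15/109 -5 2 S
1 60/221 60/137 17370/30277 -30/137 -5 1 W
2 15/58 3/5 423/580 -3/10 -6 1 N
3 60/109 60/181 11970/19729 -30/181 -6 2 E
final -5 2 S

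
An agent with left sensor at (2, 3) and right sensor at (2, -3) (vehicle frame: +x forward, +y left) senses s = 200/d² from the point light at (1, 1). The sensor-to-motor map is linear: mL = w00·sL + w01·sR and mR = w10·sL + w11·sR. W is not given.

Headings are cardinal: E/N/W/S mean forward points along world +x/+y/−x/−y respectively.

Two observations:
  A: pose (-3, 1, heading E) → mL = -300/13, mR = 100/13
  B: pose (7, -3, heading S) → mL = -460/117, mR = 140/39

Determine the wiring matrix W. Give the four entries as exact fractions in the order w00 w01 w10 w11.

-1 -1/2 -1/2 1

obs A: pose=(-3,1,E) → sL=200/13, sR=200/13, mL=-300/13, mR=100/13
obs B: pose=(7,-3,S) → sL=200/117, sR=40/9, mL=-460/117, mR=140/39
sensor matrix S = [[200/13, 200/13], [200/117, 40/9]]; det S = 64000/1521
solve [mL_A; mL_B] = S·[w00; w01] and [mR_A; mR_B] = S·[w10; w11]:
  w00 = -1, w01 = -1/2, w10 = -1/2, w11 = 1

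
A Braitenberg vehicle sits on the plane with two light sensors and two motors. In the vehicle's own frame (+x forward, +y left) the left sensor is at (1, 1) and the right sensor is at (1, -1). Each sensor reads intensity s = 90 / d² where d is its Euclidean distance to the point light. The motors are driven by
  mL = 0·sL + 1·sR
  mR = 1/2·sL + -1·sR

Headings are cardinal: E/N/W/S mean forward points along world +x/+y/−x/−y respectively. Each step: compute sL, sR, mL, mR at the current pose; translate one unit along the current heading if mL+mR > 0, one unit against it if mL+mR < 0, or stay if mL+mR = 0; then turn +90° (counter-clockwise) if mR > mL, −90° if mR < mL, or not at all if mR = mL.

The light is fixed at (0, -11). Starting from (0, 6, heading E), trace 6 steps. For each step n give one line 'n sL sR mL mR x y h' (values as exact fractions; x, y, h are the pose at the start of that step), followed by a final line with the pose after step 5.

n=0: pose=(0,6,E); sL=18/65, sR=90/257; mL=90/257, mR=-3537/16705; mL+mR=9/65 → advance +1; mR−mL=-9387/16705 → turn -1·90°
n=1: pose=(1,6,S); sL=9/26, sR=45/128; mL=45/128, mR=-297/1664; mL+mR=9/52 → advance +1; mR−mL=-441/832 → turn -1·90°
n=2: pose=(1,5,W); sL=2/5, sR=90/289; mL=90/289, mR=-161/1445; mL+mR=1/5 → advance +1; mR−mL=-611/1445 → turn -1·90°
n=3: pose=(0,5,N); sL=9/29, sR=9/29; mL=9/29, mR=-9/58; mL+mR=9/58 → advance +1; mR−mL=-27/58 → turn -1·90°
n=4: pose=(0,6,E); sL=18/65, sR=90/257; mL=90/257, mR=-3537/16705; mL+mR=9/65 → advance +1; mR−mL=-9387/16705 → turn -1·90°
n=5: pose=(1,6,S); sL=9/26, sR=45/128; mL=45/128, mR=-297/1664; mL+mR=9/52 → advance +1; mR−mL=-441/832 → turn -1·90°

0 18/65 90/257 90/257 -3537/16705 0 6 E
1 9/26 45/128 45/128 -297/1664 1 6 S
2 2/5 90/289 90/289 -161/1445 1 5 W
3 9/29 9/29 9/29 -9/58 0 5 N
4 18/65 90/257 90/257 -3537/16705 0 6 E
5 9/26 45/128 45/128 -297/1664 1 6 S
final 1 5 W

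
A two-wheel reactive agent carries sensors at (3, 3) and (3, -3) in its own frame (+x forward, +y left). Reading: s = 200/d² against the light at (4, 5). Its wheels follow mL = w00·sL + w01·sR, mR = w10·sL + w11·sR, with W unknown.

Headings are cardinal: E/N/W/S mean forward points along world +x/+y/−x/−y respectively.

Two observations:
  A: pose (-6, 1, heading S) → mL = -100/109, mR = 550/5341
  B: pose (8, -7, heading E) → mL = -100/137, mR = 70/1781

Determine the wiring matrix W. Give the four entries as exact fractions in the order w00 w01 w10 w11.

0 -1 1/2 -1

obs A: pose=(-6,1,S) → sL=100/49, sR=100/109, mL=-100/109, mR=550/5341
obs B: pose=(8,-7,E) → sL=20/13, sR=100/137, mL=-100/137, mR=70/1781
sensor matrix S = [[100/49, 100/109], [20/13, 100/137]]; det S = 744000/9512321
solve [mL_A; mL_B] = S·[w00; w01] and [mR_A; mR_B] = S·[w10; w11]:
  w00 = 0, w01 = -1, w10 = 1/2, w11 = -1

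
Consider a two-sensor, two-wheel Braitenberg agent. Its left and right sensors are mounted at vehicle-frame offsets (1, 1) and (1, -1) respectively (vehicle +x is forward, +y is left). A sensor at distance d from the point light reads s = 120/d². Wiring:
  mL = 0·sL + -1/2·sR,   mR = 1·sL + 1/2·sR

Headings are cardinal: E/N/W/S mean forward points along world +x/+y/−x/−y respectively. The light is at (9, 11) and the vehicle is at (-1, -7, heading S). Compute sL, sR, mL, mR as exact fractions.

left sensor world pos  = (0, -8); dL² = 442
right sensor world pos = (-2, -8); dR² = 482
sL = 120/442 = 60/221
sR = 120/482 = 60/241
mL = 0·sL + -1/2·sR = -30/241
mR = 1·sL + 1/2·sR = 21090/53261

60/221 60/241 -30/241 21090/53261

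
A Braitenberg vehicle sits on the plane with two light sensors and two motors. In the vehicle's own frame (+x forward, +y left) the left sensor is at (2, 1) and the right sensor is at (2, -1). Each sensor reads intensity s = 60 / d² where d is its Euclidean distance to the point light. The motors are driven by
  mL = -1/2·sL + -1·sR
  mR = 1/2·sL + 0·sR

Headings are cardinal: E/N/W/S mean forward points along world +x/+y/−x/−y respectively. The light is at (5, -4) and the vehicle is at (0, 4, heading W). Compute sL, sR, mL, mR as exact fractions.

30/49 6/13 -489/637 15/49

left sensor world pos  = (-2, 3); dL² = 98
right sensor world pos = (-2, 5); dR² = 130
sL = 60/98 = 30/49
sR = 60/130 = 6/13
mL = -1/2·sL + -1·sR = -489/637
mR = 1/2·sL + 0·sR = 15/49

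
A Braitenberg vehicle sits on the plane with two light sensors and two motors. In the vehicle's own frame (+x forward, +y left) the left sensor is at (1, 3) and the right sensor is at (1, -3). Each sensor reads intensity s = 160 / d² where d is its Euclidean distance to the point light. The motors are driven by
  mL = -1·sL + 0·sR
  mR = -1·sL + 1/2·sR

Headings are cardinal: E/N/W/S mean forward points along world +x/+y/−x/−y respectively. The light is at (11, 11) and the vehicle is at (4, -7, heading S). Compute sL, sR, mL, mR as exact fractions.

left sensor world pos  = (7, -8); dL² = 377
right sensor world pos = (1, -8); dR² = 461
sL = 160/377 = 160/377
sR = 160/461 = 160/461
mL = -1·sL + 0·sR = -160/377
mR = -1·sL + 1/2·sR = -43600/173797

160/377 160/461 -160/377 -43600/173797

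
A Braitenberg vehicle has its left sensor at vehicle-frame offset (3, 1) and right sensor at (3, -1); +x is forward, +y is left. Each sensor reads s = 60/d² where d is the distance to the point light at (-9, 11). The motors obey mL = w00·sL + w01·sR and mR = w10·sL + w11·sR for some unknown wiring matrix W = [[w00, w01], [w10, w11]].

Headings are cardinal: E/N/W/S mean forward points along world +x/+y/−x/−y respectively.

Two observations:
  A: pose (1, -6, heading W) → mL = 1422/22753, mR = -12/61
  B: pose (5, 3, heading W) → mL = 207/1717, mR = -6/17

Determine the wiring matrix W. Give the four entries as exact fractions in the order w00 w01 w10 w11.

obs A: pose=(1,-6,W) → sL=60/373, sR=12/61, mL=1422/22753, mR=-12/61
obs B: pose=(5,3,W) → sL=30/101, sR=6/17, mL=207/1717, mR=-6/17
sensor matrix S = [[60/373, 12/61], [30/101, 6/17]]; det S = -64800/39066901
solve [mL_A; mL_B] = S·[w00; w01] and [mR_A; mR_B] = S·[w10; w11]:
  w00 = 1, w01 = -1/2, w10 = 0, w11 = -1

1 -1/2 0 -1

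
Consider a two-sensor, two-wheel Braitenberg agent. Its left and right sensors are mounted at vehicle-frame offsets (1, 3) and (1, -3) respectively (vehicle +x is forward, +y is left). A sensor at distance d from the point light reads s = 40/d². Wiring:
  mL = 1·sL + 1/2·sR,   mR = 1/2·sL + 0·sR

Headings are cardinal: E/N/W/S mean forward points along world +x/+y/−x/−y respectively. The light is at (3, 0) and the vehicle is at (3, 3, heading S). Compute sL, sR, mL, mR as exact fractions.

40/13 40/13 60/13 20/13

left sensor world pos  = (6, 2); dL² = 13
right sensor world pos = (0, 2); dR² = 13
sL = 40/13 = 40/13
sR = 40/13 = 40/13
mL = 1·sL + 1/2·sR = 60/13
mR = 1/2·sL + 0·sR = 20/13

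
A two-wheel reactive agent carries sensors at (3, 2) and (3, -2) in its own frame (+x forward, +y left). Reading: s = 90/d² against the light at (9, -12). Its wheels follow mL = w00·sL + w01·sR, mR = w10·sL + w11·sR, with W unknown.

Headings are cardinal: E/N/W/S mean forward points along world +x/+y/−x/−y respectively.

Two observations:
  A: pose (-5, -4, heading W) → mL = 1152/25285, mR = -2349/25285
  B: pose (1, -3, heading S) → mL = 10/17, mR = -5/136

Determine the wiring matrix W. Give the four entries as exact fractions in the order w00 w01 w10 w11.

1 -1 1/2 -1

obs A: pose=(-5,-4,W) → sL=18/65, sR=90/389, mL=1152/25285, mR=-2349/25285
obs B: pose=(1,-3,S) → sL=5/4, sR=45/68, mL=10/17, mR=-5/136
sensor matrix S = [[18/65, 90/389], [5/4, 45/68]]; det S = -9108/85969
solve [mL_A; mL_B] = S·[w00; w01] and [mR_A; mR_B] = S·[w10; w11]:
  w00 = 1, w01 = -1, w10 = 1/2, w11 = -1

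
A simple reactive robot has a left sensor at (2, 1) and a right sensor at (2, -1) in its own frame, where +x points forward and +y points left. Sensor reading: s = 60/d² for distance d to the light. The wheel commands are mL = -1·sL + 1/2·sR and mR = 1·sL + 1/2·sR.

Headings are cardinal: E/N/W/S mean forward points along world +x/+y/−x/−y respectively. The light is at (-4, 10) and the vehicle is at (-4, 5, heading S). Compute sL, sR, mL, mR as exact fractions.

left sensor world pos  = (-3, 3); dL² = 50
right sensor world pos = (-5, 3); dR² = 50
sL = 60/50 = 6/5
sR = 60/50 = 6/5
mL = -1·sL + 1/2·sR = -3/5
mR = 1·sL + 1/2·sR = 9/5

6/5 6/5 -3/5 9/5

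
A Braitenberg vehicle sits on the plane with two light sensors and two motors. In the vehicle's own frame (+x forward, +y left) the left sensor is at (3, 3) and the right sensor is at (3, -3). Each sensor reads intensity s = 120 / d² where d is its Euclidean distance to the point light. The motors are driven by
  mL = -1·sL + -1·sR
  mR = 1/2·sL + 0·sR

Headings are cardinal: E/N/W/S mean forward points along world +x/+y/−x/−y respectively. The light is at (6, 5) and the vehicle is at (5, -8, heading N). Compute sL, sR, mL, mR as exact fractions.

left sensor world pos  = (2, -5); dL² = 116
right sensor world pos = (8, -5); dR² = 104
sL = 120/116 = 30/29
sR = 120/104 = 15/13
mL = -1·sL + -1·sR = -825/377
mR = 1/2·sL + 0·sR = 15/29

30/29 15/13 -825/377 15/29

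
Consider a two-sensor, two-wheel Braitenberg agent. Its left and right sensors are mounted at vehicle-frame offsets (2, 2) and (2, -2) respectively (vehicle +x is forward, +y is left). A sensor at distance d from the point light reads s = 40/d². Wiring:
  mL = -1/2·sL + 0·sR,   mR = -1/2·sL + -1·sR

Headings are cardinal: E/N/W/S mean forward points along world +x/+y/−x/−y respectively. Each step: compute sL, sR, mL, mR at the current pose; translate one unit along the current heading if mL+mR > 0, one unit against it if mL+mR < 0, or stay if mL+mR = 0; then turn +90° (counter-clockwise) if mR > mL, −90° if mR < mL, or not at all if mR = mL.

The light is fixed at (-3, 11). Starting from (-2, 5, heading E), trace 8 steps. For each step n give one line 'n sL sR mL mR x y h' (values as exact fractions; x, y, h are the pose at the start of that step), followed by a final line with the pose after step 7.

n=0: pose=(-2,5,E); sL=8/5, sR=40/73; mL=-4/5, mR=-492/365; mL+mR=-784/365 → advance -1; mR−mL=-40/73 → turn -1·90°
n=1: pose=(-3,5,S); sL=10/17, sR=10/17; mL=-5/17, mR=-15/17; mL+mR=-20/17 → advance -1; mR−mL=-10/17 → turn -1·90°
n=2: pose=(-3,6,W); sL=40/53, sR=40/13; mL=-20/53, mR=-2380/689; mL+mR=-2640/689 → advance -1; mR−mL=-40/13 → turn -1·90°
n=3: pose=(-2,6,N); sL=4, sR=20/9; mL=-2, mR=-38/9; mL+mR=-56/9 → advance -1; mR−mL=-20/9 → turn -1·90°
n=4: pose=(-2,5,E); sL=8/5, sR=40/73; mL=-4/5, mR=-492/365; mL+mR=-784/365 → advance -1; mR−mL=-40/73 → turn -1·90°
n=5: pose=(-3,5,S); sL=10/17, sR=10/17; mL=-5/17, mR=-15/17; mL+mR=-20/17 → advance -1; mR−mL=-10/17 → turn -1·90°
n=6: pose=(-3,6,W); sL=40/53, sR=40/13; mL=-20/53, mR=-2380/689; mL+mR=-2640/689 → advance -1; mR−mL=-40/13 → turn -1·90°
n=7: pose=(-2,6,N); sL=4, sR=20/9; mL=-2, mR=-38/9; mL+mR=-56/9 → advance -1; mR−mL=-20/9 → turn -1·90°

0 8/5 40/73 -4/5 -492/365 -2 5 E
1 10/17 10/17 -5/17 -15/17 -3 5 S
2 40/53 40/13 -20/53 -2380/689 -3 6 W
3 4 20/9 -2 -38/9 -2 6 N
4 8/5 40/73 -4/5 -492/365 -2 5 E
5 10/17 10/17 -5/17 -15/17 -3 5 S
6 40/53 40/13 -20/53 -2380/689 -3 6 W
7 4 20/9 -2 -38/9 -2 6 N
final -2 5 E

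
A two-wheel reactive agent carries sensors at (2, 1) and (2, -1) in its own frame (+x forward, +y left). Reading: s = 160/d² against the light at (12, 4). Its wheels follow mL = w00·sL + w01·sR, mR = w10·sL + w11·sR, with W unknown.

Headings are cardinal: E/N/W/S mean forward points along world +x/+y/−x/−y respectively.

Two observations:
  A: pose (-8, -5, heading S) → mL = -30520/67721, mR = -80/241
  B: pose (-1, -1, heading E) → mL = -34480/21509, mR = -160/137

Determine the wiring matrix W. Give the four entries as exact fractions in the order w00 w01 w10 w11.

obs A: pose=(-8,-5,S) → sL=80/241, sR=80/281, mL=-30520/67721, mR=-80/241
obs B: pose=(-1,-1,E) → sL=160/137, sR=160/157, mL=-34480/21509, mR=-160/137
sensor matrix S = [[80/241, 80/281], [160/137, 160/157]]; det S = 8448000/1456610989
solve [mL_A; mL_B] = S·[w00; w01] and [mR_A; mR_B] = S·[w10; w11]:
  w00 = -1/2, w01 = -1, w10 = -1, w11 = 0

-1/2 -1 -1 0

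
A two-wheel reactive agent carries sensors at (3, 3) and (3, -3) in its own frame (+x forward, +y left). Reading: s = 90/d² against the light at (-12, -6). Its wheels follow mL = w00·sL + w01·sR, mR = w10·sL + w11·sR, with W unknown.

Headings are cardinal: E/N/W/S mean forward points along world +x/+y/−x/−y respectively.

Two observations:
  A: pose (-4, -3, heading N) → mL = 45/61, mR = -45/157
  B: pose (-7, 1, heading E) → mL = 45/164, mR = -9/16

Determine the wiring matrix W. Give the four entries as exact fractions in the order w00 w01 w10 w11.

1/2 0 0 -1/2

obs A: pose=(-4,-3,N) → sL=90/61, sR=90/157, mL=45/61, mR=-45/157
obs B: pose=(-7,1,E) → sL=45/82, sR=9/8, mL=45/164, mR=-9/16
sensor matrix S = [[90/61, 90/157], [45/82, 9/8]]; det S = 2112885/1570628
solve [mL_A; mL_B] = S·[w00; w01] and [mR_A; mR_B] = S·[w10; w11]:
  w00 = 1/2, w01 = 0, w10 = 0, w11 = -1/2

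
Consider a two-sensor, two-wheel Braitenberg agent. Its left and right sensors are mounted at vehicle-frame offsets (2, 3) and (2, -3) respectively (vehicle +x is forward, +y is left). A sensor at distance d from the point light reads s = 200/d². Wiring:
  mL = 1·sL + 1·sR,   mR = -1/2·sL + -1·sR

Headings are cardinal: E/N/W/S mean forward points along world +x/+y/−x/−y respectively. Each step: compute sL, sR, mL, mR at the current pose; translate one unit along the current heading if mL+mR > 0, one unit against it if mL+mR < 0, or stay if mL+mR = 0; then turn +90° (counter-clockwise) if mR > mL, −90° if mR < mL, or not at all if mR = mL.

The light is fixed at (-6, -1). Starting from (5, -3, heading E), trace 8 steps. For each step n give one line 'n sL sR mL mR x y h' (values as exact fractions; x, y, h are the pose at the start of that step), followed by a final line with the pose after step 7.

0 20/17 100/97 3640/1649 -2670/1649 5 -3 E
1 200/241 200/97 67600/23377 -57900/23377 6 -3 S
2 25/17 2 59/17 -93/34 6 -4 W
3 40/13 200/197 10480/2561 -6540/2561 5 -4 N
4 20/17 100/97 3640/1649 -2670/1649 5 -3 E
5 200/241 200/97 67600/23377 -57900/23377 6 -3 S
6 25/17 2 59/17 -93/34 6 -4 W
7 40/13 200/197 10480/2561 -6540/2561 5 -4 N
final 5 -3 E

n=0: pose=(5,-3,E); sL=20/17, sR=100/97; mL=3640/1649, mR=-2670/1649; mL+mR=10/17 → advance +1; mR−mL=-6310/1649 → turn -1·90°
n=1: pose=(6,-3,S); sL=200/241, sR=200/97; mL=67600/23377, mR=-57900/23377; mL+mR=100/241 → advance +1; mR−mL=-125500/23377 → turn -1·90°
n=2: pose=(6,-4,W); sL=25/17, sR=2; mL=59/17, mR=-93/34; mL+mR=25/34 → advance +1; mR−mL=-211/34 → turn -1·90°
n=3: pose=(5,-4,N); sL=40/13, sR=200/197; mL=10480/2561, mR=-6540/2561; mL+mR=20/13 → advance +1; mR−mL=-17020/2561 → turn -1·90°
n=4: pose=(5,-3,E); sL=20/17, sR=100/97; mL=3640/1649, mR=-2670/1649; mL+mR=10/17 → advance +1; mR−mL=-6310/1649 → turn -1·90°
n=5: pose=(6,-3,S); sL=200/241, sR=200/97; mL=67600/23377, mR=-57900/23377; mL+mR=100/241 → advance +1; mR−mL=-125500/23377 → turn -1·90°
n=6: pose=(6,-4,W); sL=25/17, sR=2; mL=59/17, mR=-93/34; mL+mR=25/34 → advance +1; mR−mL=-211/34 → turn -1·90°
n=7: pose=(5,-4,N); sL=40/13, sR=200/197; mL=10480/2561, mR=-6540/2561; mL+mR=20/13 → advance +1; mR−mL=-17020/2561 → turn -1·90°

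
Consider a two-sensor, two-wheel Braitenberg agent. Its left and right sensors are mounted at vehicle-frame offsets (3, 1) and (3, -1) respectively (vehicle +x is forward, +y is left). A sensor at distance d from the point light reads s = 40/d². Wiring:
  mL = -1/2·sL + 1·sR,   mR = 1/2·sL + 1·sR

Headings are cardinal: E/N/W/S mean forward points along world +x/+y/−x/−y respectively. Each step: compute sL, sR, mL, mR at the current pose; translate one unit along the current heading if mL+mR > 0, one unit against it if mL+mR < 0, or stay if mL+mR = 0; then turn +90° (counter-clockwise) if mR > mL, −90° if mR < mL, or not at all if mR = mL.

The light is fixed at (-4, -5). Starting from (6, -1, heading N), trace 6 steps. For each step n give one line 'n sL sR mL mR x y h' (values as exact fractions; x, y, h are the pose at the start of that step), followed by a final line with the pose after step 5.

n=0: pose=(6,-1,N); sL=4/13, sR=4/17; mL=18/221, mR=86/221; mL+mR=8/17 → advance +1; mR−mL=4/13 → turn +1·90°
n=1: pose=(6,0,W); sL=8/13, sR=8/17; mL=36/221, mR=172/221; mL+mR=16/17 → advance +1; mR−mL=8/13 → turn +1·90°
n=2: pose=(5,0,S); sL=5/13, sR=10/17; mL=175/442, mR=345/442; mL+mR=20/17 → advance +1; mR−mL=5/13 → turn +1·90°
n=3: pose=(5,-1,E); sL=40/169, sR=40/153; mL=3700/25857, mR=9820/25857; mL+mR=80/153 → advance +1; mR−mL=40/169 → turn +1·90°
n=4: pose=(6,-1,N); sL=4/13, sR=4/17; mL=18/221, mR=86/221; mL+mR=8/17 → advance +1; mR−mL=4/13 → turn +1·90°
n=5: pose=(6,0,W); sL=8/13, sR=8/17; mL=36/221, mR=172/221; mL+mR=16/17 → advance +1; mR−mL=8/13 → turn +1·90°

0 4/13 4/17 18/221 86/221 6 -1 N
1 8/13 8/17 36/221 172/221 6 0 W
2 5/13 10/17 175/442 345/442 5 0 S
3 40/169 40/153 3700/25857 9820/25857 5 -1 E
4 4/13 4/17 18/221 86/221 6 -1 N
5 8/13 8/17 36/221 172/221 6 0 W
final 5 0 S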